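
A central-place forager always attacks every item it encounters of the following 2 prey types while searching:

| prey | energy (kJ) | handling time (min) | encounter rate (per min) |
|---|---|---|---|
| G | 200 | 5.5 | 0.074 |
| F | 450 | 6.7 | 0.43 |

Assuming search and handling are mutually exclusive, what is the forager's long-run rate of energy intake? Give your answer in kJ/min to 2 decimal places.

48.58 kJ/min

R = (0.074×200 + 0.43×450) / (1 + 0.074×5.5 + 0.43×6.7) = 208.3/4.288 = 48.58 kJ/min.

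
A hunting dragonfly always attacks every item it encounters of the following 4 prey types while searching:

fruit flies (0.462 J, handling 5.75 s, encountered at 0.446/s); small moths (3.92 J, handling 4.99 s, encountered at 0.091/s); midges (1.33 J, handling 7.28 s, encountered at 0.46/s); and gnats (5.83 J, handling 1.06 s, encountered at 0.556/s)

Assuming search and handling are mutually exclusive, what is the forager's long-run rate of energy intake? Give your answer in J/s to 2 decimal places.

R = Σλ_iE_i / (1 + Σλ_ih_i)
Numerator: 0.446×0.462 + 0.091×3.92 + 0.46×1.33 + 0.556×5.83 = 4.416
Denominator: 1 + 0.446×5.75 + 0.091×4.99 + 0.46×7.28 + 0.556×1.06 = 7.957
R = 4.416/7.957 = 0.555 J/s

0.56 J/s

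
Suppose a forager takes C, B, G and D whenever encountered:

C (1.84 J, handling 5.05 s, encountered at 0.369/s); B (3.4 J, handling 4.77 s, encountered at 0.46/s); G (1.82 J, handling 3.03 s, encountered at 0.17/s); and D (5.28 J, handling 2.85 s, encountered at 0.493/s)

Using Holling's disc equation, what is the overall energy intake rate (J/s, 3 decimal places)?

R = (0.369×1.84 + 0.46×3.4 + 0.17×1.82 + 0.493×5.28) / (1 + 0.369×5.05 + 0.46×4.77 + 0.17×3.03 + 0.493×2.85) = 5.155/6.978 = 0.7388 J/s.

0.739 J/s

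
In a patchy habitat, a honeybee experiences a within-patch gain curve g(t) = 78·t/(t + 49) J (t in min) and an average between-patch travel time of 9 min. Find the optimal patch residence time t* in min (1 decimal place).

Optimal t* satisfies g'(t*) = g(t*)/(T + t*).
g'(t) = 78·49/(t + 49)². Setting 78·49/(t+49)² = 78t/[(t+49)(9+t)] gives 49(9+t) = t(t+49), so t² = 49×9 = 441.
t* = √441 = 21 min.

21.0 min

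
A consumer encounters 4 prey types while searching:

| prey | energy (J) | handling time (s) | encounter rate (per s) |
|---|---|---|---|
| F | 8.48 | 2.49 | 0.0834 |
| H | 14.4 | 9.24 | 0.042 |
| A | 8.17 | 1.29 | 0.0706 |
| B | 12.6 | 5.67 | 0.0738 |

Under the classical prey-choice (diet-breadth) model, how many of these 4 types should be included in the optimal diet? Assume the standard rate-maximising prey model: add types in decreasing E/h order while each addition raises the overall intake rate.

4

Profitabilities (E/h, J/s): A 6.33, F 3.41, B 2.22, H 1.56. Add prey in this order while the next type's profitability exceeds the intake rate on those already taken.
Rate on top 1: 0.5287. F: 3.41 > 0.5287 → include.
Rate on top 2: 0.9887. B: 2.22 > 0.9887 → include.
Rate on top 3: 1.289. H: 1.56 > 1.289 → include.
Optimal diet: A, F, B, H — 4 of 4 types.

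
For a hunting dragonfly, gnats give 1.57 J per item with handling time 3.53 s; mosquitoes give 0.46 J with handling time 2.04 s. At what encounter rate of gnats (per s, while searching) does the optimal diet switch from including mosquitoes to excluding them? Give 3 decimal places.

Drop mosquitoes once their profitability E₂/h₂ falls below the rate achievable on gnats alone: E₂/h₂ = λE₁/(1 + λh₁).
Solve for λ: λE₁h₂ = E₂(1 + λh₁) → λ(E₁h₂ − E₂h₁) = E₂ → λ = E₂/(E₁h₂ − E₂h₁).
λ = 0.46/(1.57×2.04 − 0.46×3.53) = 0.46/1.579 = 0.2913 per s.

0.291 per s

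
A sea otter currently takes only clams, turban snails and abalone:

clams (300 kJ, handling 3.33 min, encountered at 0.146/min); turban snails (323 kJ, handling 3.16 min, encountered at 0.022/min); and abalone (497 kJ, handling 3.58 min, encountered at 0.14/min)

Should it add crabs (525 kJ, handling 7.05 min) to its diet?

Current rate: (0.146×300 + 0.022×323 + 0.14×497)/(1 + 0.146×3.33 + 0.022×3.16 + 0.14×3.58) = 58.58 kJ/min.
Profitability of crabs: 525/7.05 = 74.47 kJ/min.
Since 74.47 > R, including crabs increases the long-run rate.

Yes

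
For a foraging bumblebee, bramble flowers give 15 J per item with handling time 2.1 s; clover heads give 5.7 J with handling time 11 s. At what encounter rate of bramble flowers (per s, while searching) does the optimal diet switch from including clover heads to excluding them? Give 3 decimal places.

0.037 per s

Drop clover heads once their profitability E₂/h₂ falls below the rate achievable on bramble flowers alone: E₂/h₂ = λE₁/(1 + λh₁).
Solve for λ: λE₁h₂ = E₂(1 + λh₁) → λ(E₁h₂ − E₂h₁) = E₂ → λ = E₂/(E₁h₂ − E₂h₁).
λ = 5.7/(15×11 − 5.7×2.1) = 5.7/153 = 0.03725 per s.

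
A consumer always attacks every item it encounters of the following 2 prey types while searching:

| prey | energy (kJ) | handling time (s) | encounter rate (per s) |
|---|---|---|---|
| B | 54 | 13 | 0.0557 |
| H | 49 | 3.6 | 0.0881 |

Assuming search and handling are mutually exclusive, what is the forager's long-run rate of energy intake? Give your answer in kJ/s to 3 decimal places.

3.588 kJ/s

R = Σλ_iE_i / (1 + Σλ_ih_i)
Numerator: 0.0557×54 + 0.0881×49 = 7.325
Denominator: 1 + 0.0557×13 + 0.0881×3.6 = 2.041
R = 7.325/2.041 = 3.588 kJ/s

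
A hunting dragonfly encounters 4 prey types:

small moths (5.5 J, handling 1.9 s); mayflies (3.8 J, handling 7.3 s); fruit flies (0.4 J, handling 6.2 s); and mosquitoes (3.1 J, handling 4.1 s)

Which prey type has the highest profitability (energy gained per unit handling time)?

small moths

Profitability E/h (J/s): small moths = 5.5/1.9 = 2.89, mayflies = 3.8/7.3 = 0.521, fruit flies = 0.4/6.2 = 0.0645, mosquitoes = 3.1/4.1 = 0.756.
Ranked: small moths > mosquitoes > mayflies > fruit flies.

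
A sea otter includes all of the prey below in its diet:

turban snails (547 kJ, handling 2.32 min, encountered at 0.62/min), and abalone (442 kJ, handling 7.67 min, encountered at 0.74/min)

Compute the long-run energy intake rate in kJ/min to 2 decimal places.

82.11 kJ/min

R = Σλ_iE_i / (1 + Σλ_ih_i)
Numerator: 0.62×547 + 0.74×442 = 666.2
Denominator: 1 + 0.62×2.32 + 0.74×7.67 = 8.114
R = 666.2/8.114 = 82.11 kJ/min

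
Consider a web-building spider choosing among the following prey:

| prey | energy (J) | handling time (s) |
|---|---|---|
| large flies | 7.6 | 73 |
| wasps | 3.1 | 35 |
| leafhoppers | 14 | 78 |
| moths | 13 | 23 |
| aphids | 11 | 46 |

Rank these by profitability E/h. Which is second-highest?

Profitability E/h (J/s): large flies = 7.6/73 = 0.104, wasps = 3.1/35 = 0.0886, leafhoppers = 14/78 = 0.179, moths = 13/23 = 0.565, aphids = 11/46 = 0.239.
Ranked: moths > aphids > leafhoppers > large flies > wasps.

aphids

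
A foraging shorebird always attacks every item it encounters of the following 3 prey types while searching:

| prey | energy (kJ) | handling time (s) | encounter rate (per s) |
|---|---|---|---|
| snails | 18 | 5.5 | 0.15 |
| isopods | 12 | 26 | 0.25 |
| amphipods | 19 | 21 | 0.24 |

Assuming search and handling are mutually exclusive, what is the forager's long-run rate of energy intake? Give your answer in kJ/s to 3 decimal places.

0.768 kJ/s

R = Σλ_iE_i / (1 + Σλ_ih_i)
Numerator: 0.15×18 + 0.25×12 + 0.24×19 = 10.26
Denominator: 1 + 0.15×5.5 + 0.25×26 + 0.24×21 = 13.37
R = 10.26/13.37 = 0.7677 kJ/s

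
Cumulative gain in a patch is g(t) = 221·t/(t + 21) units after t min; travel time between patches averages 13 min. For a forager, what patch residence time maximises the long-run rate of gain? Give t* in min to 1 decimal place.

16.5 min

Maximise g(t)/(T+t): set derivative to zero → g'(t)(T+t) = g(t).
g'(t) = 221·21/(t + 21)². Setting 221·21/(t+21)² = 221t/[(t+21)(13+t)] gives 21(13+t) = t(t+21), so t² = 21×13 = 273.
t* = √273 = 16.52 min.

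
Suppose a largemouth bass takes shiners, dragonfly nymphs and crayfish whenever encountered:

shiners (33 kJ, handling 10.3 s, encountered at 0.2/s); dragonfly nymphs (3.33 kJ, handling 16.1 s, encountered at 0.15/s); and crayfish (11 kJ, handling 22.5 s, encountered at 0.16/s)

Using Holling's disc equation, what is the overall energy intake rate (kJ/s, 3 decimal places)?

R = (0.2×33 + 0.15×3.33 + 0.16×11) / (1 + 0.2×10.3 + 0.15×16.1 + 0.16×22.5) = 8.86/9.075 = 0.9763 kJ/s.

0.976 kJ/s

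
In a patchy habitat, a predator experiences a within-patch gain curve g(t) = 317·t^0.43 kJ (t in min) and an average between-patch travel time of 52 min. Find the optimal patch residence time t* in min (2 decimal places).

By the marginal value theorem, leave when the instantaneous gain rate g'(t) equals the habitat-wide average g(t)/(T + t).
g'(t) = 0.43·317·t^-0.57. Setting 0.43·317·t^-0.57 = 317·t^0.43/(52+t) gives 0.43(52+t) = t, so 0.57·t = 0.43×52.
t* = 0.43×52/0.57 = 39.23 min.

39.23 min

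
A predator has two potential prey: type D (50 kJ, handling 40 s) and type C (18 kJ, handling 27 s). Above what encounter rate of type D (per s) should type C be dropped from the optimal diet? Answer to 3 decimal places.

0.029 per s

At the threshold, the rate on type D alone equals the profitability of type C: λ·50/(1 + λ·40) = 18/27 = 0.6667.
Rearranging, λ(50 − 0.6667×40) = 0.6667, so λ = 0.6667/23.33 = 0.02857 per s.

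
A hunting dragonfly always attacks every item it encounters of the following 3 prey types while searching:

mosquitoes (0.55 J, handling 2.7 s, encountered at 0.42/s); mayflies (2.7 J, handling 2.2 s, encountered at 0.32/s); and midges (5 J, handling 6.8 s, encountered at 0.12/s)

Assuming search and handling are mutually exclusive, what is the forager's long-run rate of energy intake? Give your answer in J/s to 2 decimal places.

0.46 J/s

R = (0.42×0.55 + 0.32×2.7 + 0.12×5) / (1 + 0.42×2.7 + 0.32×2.2 + 0.12×6.8) = 1.695/3.654 = 0.4639 J/s.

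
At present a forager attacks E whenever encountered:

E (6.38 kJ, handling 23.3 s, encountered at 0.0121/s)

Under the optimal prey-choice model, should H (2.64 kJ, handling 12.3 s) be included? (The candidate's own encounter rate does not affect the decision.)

Intake rate on the current diet: R = (0.0121×6.38) / (1 + 0.0121×23.3) = 0.0772/1.282 = 0.06022 kJ/s.
H: E/h = 2.64/12.3 = 0.2146 kJ/s.
0.2146 > 0.06022, so adding H raises the average — include it.

Yes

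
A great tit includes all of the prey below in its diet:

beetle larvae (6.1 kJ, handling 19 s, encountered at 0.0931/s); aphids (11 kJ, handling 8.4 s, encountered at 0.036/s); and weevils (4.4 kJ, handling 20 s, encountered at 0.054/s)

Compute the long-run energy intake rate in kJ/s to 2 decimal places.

0.29 kJ/s

Energy encountered per unit search time: 0.0931×6.1 + 0.036×11 + 0.054×4.4 = 1.202 kJ/s.
Handling time per unit search time: 0.0931×19 + 0.036×8.4 + 0.054×20 = 3.151.
Rate = 1.202/(1 + 3.151) = 0.2894 kJ/s.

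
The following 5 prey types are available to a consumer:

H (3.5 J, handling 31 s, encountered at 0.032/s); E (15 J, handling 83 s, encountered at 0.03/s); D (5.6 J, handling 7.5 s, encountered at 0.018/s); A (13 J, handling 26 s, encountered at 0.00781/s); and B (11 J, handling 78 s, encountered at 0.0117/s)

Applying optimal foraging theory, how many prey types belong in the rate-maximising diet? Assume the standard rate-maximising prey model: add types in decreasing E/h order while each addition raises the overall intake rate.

E/h in descending order: D 0.747, A 0.5, E 0.181, B 0.141, H 0.113 J/s. The optimal diet is the largest prefix of this list for which every included type satisfies E_i/h_i > R on the types above it.
Rate on top 1: 0.08881. A: 0.5 > 0.08881 → include.
Rate on top 2: 0.1512. E: 0.181 > 0.1512 → include.
Rate on top 3: 0.1704. B: 0.141 < 0.1704 → exclude; stop.
Optimal diet: D, A, E — 3 of 5 types.

3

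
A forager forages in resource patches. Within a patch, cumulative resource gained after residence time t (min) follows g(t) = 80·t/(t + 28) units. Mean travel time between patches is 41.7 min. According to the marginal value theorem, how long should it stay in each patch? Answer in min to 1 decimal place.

34.2 min

Optimal t* satisfies g'(t*) = g(t*)/(T + t*).
g'(t) = 80·28/(t + 28)². Setting 80·28/(t+28)² = 80t/[(t+28)(41.7+t)] gives 28(41.7+t) = t(t+28), so t² = 28×41.7 = 1168.
t* = √1168 = 34.17 min.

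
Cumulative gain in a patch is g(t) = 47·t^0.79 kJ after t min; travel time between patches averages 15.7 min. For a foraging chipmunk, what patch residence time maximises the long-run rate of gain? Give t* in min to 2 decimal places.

59.06 min

Maximise g(t)/(T+t): set derivative to zero → g'(t)(T+t) = g(t).
g'(t) = 0.79·47·t^-0.21. Setting 0.79·47·t^-0.21 = 47·t^0.79/(15.7+t) gives 0.79(15.7+t) = t, so 0.21·t = 0.79×15.7.
t* = 0.79×15.7/0.21 = 59.06 min.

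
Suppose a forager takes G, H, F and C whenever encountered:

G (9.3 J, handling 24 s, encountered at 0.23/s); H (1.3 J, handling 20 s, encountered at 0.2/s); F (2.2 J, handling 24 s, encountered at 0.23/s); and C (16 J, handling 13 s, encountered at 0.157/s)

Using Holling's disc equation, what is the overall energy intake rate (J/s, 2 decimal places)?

0.30 J/s

R = Σλ_iE_i / (1 + Σλ_ih_i)
Numerator: 0.23×9.3 + 0.2×1.3 + 0.23×2.2 + 0.157×16 = 5.417
Denominator: 1 + 0.23×24 + 0.2×20 + 0.23×24 + 0.157×13 = 18.08
R = 5.417/18.08 = 0.2996 J/s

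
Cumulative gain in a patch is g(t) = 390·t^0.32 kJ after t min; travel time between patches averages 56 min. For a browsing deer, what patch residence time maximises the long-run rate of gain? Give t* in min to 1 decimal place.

26.4 min

Maximise g(t)/(T+t): set derivative to zero → g'(t)(T+t) = g(t).
g'(t) = 0.32·390·t^-0.68. Setting 0.32·390·t^-0.68 = 390·t^0.32/(56+t) gives 0.32(56+t) = t, so 0.68·t = 0.32×56.
t* = 0.32×56/0.68 = 26.35 min.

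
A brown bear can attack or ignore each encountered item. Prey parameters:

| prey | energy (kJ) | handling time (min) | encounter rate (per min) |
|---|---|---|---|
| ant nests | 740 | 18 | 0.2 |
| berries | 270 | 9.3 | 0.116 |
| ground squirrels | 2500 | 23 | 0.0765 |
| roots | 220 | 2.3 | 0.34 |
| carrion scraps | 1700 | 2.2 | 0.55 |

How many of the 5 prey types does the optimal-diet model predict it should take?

E/h in descending order: carrion scraps 773, ground squirrels 109, roots 95.7, ant nests 41.1, berries 29 kJ/min. The optimal diet is the largest prefix of this list for which every included type satisfies E_i/h_i > R on the types above it.
Rate on top 1: 423.1. ground squirrels: 109 < 423.1 → exclude; stop.
Optimal diet: carrion scraps — 1 of 5 types.

1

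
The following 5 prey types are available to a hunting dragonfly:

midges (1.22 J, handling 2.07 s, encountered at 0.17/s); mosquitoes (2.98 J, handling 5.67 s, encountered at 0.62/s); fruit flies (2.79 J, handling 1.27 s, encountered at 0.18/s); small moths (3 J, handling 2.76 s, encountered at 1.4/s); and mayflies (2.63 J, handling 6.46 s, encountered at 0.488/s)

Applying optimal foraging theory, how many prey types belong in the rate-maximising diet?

Profitabilities (E/h, J/s): fruit flies 2.2, small moths 1.09, midges 0.589, mosquitoes 0.526, mayflies 0.407. Add prey in this order while the next type's profitability exceeds the intake rate on those already taken.
Rate on top 1: 0.4088. small moths: 1.09 > 0.4088 → include.
Rate on top 2: 0.9233. midges: 0.589 < 0.9233 → exclude; stop.
Optimal diet: fruit flies, small moths — 2 of 5 types.

2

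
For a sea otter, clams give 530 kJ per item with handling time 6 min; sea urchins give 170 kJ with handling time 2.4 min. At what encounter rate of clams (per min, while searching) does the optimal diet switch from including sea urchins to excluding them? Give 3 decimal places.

The zero-one rule: include sea urchins iff E₂/h₂ > λE₁/(1+λh₁). Equality gives the switch point.
λE₁h₂ = E₂ + λE₂h₁ ⇒ λ = E₂/(E₁h₂ − E₂h₁) = 170/(1272 − 1020) = 0.6746 per min.

0.675 per min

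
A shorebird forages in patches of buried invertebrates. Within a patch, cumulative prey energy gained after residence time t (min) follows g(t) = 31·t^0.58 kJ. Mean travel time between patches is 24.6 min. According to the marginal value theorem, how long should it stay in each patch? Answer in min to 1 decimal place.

34.0 min

By the marginal value theorem, leave when the instantaneous gain rate g'(t) equals the habitat-wide average g(t)/(T + t).
g'(t) = 0.58·31·t^-0.42. Setting 0.58·31·t^-0.42 = 31·t^0.58/(24.6+t) gives 0.58(24.6+t) = t, so 0.42·t = 0.58×24.6.
t* = 0.58×24.6/0.42 = 33.97 min.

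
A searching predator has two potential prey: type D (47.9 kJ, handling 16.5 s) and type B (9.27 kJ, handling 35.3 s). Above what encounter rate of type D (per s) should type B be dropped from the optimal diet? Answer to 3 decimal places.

0.006 per s

Drop type B once their profitability E₂/h₂ falls below the rate achievable on type D alone: E₂/h₂ = λE₁/(1 + λh₁).
Solve for λ: λE₁h₂ = E₂(1 + λh₁) → λ(E₁h₂ − E₂h₁) = E₂ → λ = E₂/(E₁h₂ − E₂h₁).
λ = 9.27/(47.9×35.3 − 9.27×16.5) = 9.27/1538 = 0.006028 per s.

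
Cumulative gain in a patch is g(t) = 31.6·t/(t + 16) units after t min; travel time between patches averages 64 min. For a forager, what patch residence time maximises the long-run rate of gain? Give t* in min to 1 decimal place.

32.0 min

Optimal t* satisfies g'(t*) = g(t*)/(T + t*).
g'(t) = 31.6·16/(t + 16)². Setting 31.6·16/(t+16)² = 31.6t/[(t+16)(64+t)] gives 16(64+t) = t(t+16), so t² = 16×64 = 1024.
t* = √1024 = 32 min.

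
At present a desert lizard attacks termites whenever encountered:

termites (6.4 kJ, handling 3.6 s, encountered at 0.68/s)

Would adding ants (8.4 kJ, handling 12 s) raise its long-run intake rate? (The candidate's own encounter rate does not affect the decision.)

Intake rate on the current diet: R = (0.68×6.4) / (1 + 0.68×3.6) = 4.352/3.448 = 1.262 kJ/s.
Profitability of ants: 8.4/12 = 0.7 kJ/s.
0.7 < 1.262, so adding ants would lower the average — exclude it.

No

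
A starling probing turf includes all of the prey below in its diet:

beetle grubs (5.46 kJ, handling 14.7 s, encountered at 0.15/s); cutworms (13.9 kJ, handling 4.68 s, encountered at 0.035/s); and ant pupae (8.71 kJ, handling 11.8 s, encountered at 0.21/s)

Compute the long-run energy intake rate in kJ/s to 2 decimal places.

0.54 kJ/s

Energy encountered per unit search time: 0.15×5.46 + 0.035×13.9 + 0.21×8.71 = 3.135 kJ/s.
Handling time per unit search time: 0.15×14.7 + 0.035×4.68 + 0.21×11.8 = 4.847.
Rate = 3.135/(1 + 4.847) = 0.5361 kJ/s.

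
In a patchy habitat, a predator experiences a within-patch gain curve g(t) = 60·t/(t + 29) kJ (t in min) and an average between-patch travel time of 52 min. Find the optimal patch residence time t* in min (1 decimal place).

38.8 min

By the marginal value theorem, leave when the instantaneous gain rate g'(t) equals the habitat-wide average g(t)/(T + t).
g'(t) = 60·29/(t + 29)². Setting 60·29/(t+29)² = 60t/[(t+29)(52+t)] gives 29(52+t) = t(t+29), so t² = 29×52 = 1508.
t* = √1508 = 38.83 min.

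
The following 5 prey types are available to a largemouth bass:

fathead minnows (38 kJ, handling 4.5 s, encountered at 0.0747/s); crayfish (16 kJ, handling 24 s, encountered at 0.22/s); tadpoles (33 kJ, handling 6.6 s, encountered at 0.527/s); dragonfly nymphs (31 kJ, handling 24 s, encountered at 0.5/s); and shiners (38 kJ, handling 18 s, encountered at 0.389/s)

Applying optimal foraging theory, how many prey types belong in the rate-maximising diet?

Profitabilities (E/h, kJ/s): fathead minnows 8.44, tadpoles 5, shiners 2.11, dragonfly nymphs 1.29, crayfish 0.667. Add prey in this order while the next type's profitability exceeds the intake rate on those already taken.
Rate on top 1: 2.124. tadpoles: 5 > 2.124 → include.
Rate on top 2: 4.202. shiners: 2.11 < 4.202 → exclude; stop.
Optimal diet: fathead minnows, tadpoles — 2 of 5 types.

2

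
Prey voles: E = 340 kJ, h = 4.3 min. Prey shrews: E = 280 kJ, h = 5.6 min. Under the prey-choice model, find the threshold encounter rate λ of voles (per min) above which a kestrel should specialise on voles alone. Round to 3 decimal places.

At the threshold, the rate on voles alone equals the profitability of shrews: λ·340/(1 + λ·4.3) = 280/5.6 = 50.
Rearranging, λ(340 − 50×4.3) = 50, so λ = 50/125 = 0.4 per min.

0.400 per min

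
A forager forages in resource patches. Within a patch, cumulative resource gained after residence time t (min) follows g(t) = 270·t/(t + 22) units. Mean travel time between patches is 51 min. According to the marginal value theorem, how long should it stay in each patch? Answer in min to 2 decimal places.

By the marginal value theorem, leave when the instantaneous gain rate g'(t) equals the habitat-wide average g(t)/(T + t).
g'(t) = 270·22/(t + 22)². Setting 270·22/(t+22)² = 270t/[(t+22)(51+t)] gives 22(51+t) = t(t+22), so t² = 22×51 = 1122.
t* = √1122 = 33.5 min.

33.50 min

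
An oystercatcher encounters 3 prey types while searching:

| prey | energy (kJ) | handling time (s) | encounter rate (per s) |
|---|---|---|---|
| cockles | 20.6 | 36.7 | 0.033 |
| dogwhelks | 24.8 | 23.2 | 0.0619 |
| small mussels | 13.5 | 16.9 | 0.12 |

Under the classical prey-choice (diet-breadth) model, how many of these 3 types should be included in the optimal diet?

Rank by E/h (kJ/s): dogwhelks 1.07, small mussels 0.799, cockles 0.561. Include each in turn until the next type's E/h falls below the running intake rate.
Rate on top 1: 0.6302. small mussels: 0.799 > 0.6302 → include.
Rate on top 2: 0.7068. cockles: 0.561 < 0.7068 → exclude; stop.
Optimal diet: dogwhelks, small mussels — 2 of 3 types.

2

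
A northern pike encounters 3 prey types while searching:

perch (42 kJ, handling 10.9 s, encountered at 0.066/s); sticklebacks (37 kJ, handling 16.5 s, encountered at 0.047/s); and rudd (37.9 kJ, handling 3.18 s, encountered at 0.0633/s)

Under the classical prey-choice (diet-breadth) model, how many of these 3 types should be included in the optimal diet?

2

E/h in descending order: rudd 11.9, perch 3.85, sticklebacks 2.24 kJ/s. The optimal diet is the largest prefix of this list for which every included type satisfies E_i/h_i > R on the types above it.
Rate on top 1: 1.997. perch: 3.85 > 1.997 → include.
Rate on top 2: 2.692. sticklebacks: 2.24 < 2.692 → exclude; stop.
Optimal diet: rudd, perch — 2 of 3 types.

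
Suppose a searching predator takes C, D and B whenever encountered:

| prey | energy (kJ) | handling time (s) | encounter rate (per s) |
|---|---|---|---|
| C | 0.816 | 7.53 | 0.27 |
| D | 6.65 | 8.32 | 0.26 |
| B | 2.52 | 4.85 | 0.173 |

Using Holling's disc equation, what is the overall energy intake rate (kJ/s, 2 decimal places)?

R = (0.27×0.816 + 0.26×6.65 + 0.173×2.52) / (1 + 0.27×7.53 + 0.26×8.32 + 0.173×4.85) = 2.385/6.035 = 0.3952 kJ/s.

0.40 kJ/s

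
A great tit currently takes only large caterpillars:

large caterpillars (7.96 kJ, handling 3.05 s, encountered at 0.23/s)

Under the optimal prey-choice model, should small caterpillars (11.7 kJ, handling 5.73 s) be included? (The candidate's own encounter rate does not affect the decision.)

Yes

On large caterpillars alone, R = ΣλE/(1+Σλh) = 1.831/1.702 = 1.076 kJ/s.
Profitability of small caterpillars: 11.7/5.73 = 2.042 kJ/s.
Since 2.042 > R, including small caterpillars increases the long-run rate.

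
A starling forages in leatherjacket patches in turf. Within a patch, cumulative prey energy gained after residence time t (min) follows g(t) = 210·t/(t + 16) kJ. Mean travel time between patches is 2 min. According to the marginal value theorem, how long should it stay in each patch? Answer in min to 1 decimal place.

5.7 min

Maximise g(t)/(T+t): set derivative to zero → g'(t)(T+t) = g(t).
g'(t) = 210·16/(t + 16)². Setting 210·16/(t+16)² = 210t/[(t+16)(2+t)] gives 16(2+t) = t(t+16), so t² = 16×2 = 32.
t* = √32 = 5.657 min.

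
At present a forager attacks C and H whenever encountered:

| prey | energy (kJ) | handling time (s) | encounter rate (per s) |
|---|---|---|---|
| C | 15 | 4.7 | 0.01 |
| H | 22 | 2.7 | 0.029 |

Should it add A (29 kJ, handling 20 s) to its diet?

On C and H alone, R = ΣλE/(1+Σλh) = 0.788/1.125 = 0.7003 kJ/s.
Profitability of A: 29/20 = 1.45 kJ/s.
Since 1.45 > R, including A increases the long-run rate.

Yes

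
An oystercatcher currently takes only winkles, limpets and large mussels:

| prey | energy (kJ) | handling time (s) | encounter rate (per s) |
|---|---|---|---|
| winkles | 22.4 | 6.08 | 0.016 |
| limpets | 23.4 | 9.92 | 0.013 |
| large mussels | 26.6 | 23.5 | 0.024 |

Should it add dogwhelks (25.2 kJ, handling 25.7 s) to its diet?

Yes

Current rate: (0.016×22.4 + 0.013×23.4 + 0.024×26.6)/(1 + 0.016×6.08 + 0.013×9.92 + 0.024×23.5) = 0.7267 kJ/s.
Profitability of dogwhelks: 25.2/25.7 = 0.9805 kJ/s.
0.9805 > 0.7267, so adding dogwhelks raises the average — include it.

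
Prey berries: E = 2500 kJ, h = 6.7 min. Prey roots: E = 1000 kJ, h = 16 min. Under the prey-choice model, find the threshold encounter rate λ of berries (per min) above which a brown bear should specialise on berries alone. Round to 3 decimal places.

Drop roots once their profitability E₂/h₂ falls below the rate achievable on berries alone: E₂/h₂ = λE₁/(1 + λh₁).
Solve for λ: λE₁h₂ = E₂(1 + λh₁) → λ(E₁h₂ − E₂h₁) = E₂ → λ = E₂/(E₁h₂ − E₂h₁).
λ = 1000/(2500×16 − 1000×6.7) = 1000/3.33e+04 = 0.03003 per min.

0.030 per min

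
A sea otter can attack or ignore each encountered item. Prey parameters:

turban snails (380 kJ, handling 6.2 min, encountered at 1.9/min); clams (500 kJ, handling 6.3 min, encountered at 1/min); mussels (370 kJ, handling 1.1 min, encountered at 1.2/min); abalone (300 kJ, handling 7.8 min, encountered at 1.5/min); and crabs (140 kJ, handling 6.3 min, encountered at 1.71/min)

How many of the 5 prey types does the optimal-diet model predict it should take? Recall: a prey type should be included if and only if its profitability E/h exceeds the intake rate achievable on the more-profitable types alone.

Rank by E/h (kJ/min): mussels 336, clams 79.4, turban snails 61.3, abalone 38.5, crabs 22.2. Include each in turn until the next type's E/h falls below the running intake rate.
Rate on top 1: 191.4. clams: 79.4 < 191.4 → exclude; stop.
Optimal diet: mussels — 1 of 5 types.

1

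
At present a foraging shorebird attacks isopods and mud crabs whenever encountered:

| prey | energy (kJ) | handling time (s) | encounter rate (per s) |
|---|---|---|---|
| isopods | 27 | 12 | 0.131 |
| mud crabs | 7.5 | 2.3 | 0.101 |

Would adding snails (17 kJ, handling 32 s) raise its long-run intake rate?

Current rate: (0.131×27 + 0.101×7.5)/(1 + 0.131×12 + 0.101×2.3) = 1.531 kJ/s.
snails: E/h = 17/32 = 0.5312 kJ/s.
Since 0.5312 < R, time spent handling snails is better spent searching.

No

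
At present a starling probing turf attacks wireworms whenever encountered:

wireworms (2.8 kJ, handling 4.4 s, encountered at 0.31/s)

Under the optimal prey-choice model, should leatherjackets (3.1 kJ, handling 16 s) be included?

Current rate: (0.31×2.8)/(1 + 0.31×4.4) = 0.3672 kJ/s.
Profitability of leatherjackets: 3.1/16 = 0.1938 kJ/s.
Since 0.1938 < R, time spent handling leatherjackets is better spent searching.

No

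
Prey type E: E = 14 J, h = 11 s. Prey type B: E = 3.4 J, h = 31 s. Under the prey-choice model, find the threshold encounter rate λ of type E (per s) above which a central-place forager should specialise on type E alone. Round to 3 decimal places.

0.009 per s

The zero-one rule: include type B iff E₂/h₂ > λE₁/(1+λh₁). Equality gives the switch point.
λE₁h₂ = E₂ + λE₂h₁ ⇒ λ = E₂/(E₁h₂ − E₂h₁) = 3.4/(434 − 37.4) = 0.008573 per s.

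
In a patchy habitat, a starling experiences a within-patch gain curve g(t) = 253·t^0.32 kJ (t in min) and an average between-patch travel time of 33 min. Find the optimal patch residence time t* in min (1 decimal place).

By the marginal value theorem, leave when the instantaneous gain rate g'(t) equals the habitat-wide average g(t)/(T + t).
g'(t) = 0.32·253·t^-0.68. Setting 0.32·253·t^-0.68 = 253·t^0.32/(33+t) gives 0.32(33+t) = t, so 0.68·t = 0.32×33.
t* = 0.32×33/0.68 = 15.53 min.

15.5 min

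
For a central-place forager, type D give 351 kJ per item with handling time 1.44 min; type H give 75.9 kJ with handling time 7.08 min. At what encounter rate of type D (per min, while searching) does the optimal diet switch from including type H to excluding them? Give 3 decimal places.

0.032 per min

At the threshold, the rate on type D alone equals the profitability of type H: λ·351/(1 + λ·1.44) = 75.9/7.08 = 10.72.
Rearranging, λ(351 − 10.72×1.44) = 10.72, so λ = 10.72/335.6 = 0.03195 per min.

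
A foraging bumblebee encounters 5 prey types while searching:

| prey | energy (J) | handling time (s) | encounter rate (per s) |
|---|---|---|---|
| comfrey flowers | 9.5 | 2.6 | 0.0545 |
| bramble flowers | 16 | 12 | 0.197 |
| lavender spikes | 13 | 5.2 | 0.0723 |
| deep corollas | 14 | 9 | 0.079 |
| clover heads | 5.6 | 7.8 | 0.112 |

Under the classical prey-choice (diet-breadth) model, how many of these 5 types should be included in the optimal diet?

4

E/h in descending order: comfrey flowers 3.65, lavender spikes 2.5, deep corollas 1.56, bramble flowers 1.33, clover heads 0.718 J/s. The optimal diet is the largest prefix of this list for which every included type satisfies E_i/h_i > R on the types above it.
Rate on top 1: 0.4535. lavender spikes: 2.5 > 0.4535 → include.
Rate on top 2: 0.9605. deep corollas: 1.56 > 0.9605 → include.
Rate on top 3: 1.15. bramble flowers: 1.33 > 1.15 → include.
Rate on top 4: 1.245. clover heads: 0.718 < 1.245 → exclude; stop.
Optimal diet: comfrey flowers, lavender spikes, deep corollas, bramble flowers — 4 of 5 types.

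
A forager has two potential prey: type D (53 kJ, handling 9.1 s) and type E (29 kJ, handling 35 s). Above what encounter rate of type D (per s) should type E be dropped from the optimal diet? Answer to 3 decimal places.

The zero-one rule: include type E iff E₂/h₂ > λE₁/(1+λh₁). Equality gives the switch point.
λE₁h₂ = E₂ + λE₂h₁ ⇒ λ = E₂/(E₁h₂ − E₂h₁) = 29/(1855 − 263.9) = 0.01823 per s.

0.018 per s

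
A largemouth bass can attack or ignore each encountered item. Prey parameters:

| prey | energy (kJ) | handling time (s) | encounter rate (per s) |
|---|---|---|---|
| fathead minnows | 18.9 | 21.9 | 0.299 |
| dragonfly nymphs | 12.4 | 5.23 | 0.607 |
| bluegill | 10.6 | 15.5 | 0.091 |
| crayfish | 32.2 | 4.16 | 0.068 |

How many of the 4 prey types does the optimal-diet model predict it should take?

Rank by E/h (kJ/s): crayfish 7.74, dragonfly nymphs 2.37, fathead minnows 0.863, bluegill 0.684. Include each in turn until the next type's E/h falls below the running intake rate.
Rate on top 1: 1.707. dragonfly nymphs: 2.37 > 1.707 → include.
Rate on top 2: 2.18. fathead minnows: 0.863 < 2.18 → exclude; stop.
Optimal diet: crayfish, dragonfly nymphs — 2 of 4 types.

2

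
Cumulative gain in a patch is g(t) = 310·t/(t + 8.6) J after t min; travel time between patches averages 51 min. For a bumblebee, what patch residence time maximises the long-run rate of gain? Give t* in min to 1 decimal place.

By the marginal value theorem, leave when the instantaneous gain rate g'(t) equals the habitat-wide average g(t)/(T + t).
g'(t) = 310·8.6/(t + 8.6)². Setting 310·8.6/(t+8.6)² = 310t/[(t+8.6)(51+t)] gives 8.6(51+t) = t(t+8.6), so t² = 8.6×51 = 438.6.
t* = √438.6 = 20.94 min.

20.9 min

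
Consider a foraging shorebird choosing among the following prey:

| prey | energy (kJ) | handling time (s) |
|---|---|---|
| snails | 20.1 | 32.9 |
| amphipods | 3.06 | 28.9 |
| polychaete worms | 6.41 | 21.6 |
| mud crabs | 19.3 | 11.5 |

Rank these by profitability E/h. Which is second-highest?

In descending order of E/h:
mud crabs: 19.3/11.5 = 1.68 kJ/s
snails: 20.1/32.9 = 0.611 kJ/s
polychaete worms: 6.41/21.6 = 0.297 kJ/s
amphipods: 3.06/28.9 = 0.106 kJ/s

snails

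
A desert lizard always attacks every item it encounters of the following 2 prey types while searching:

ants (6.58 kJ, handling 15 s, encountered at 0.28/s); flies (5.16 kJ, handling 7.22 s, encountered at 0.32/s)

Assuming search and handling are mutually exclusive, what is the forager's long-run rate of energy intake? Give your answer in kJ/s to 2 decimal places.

0.47 kJ/s

R = Σλ_iE_i / (1 + Σλ_ih_i)
Numerator: 0.28×6.58 + 0.32×5.16 = 3.494
Denominator: 1 + 0.28×15 + 0.32×7.22 = 7.51
R = 3.494/7.51 = 0.4652 kJ/s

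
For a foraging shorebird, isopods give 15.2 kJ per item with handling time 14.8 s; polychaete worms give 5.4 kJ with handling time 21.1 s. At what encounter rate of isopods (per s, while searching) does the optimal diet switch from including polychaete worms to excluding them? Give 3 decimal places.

0.022 per s

At the threshold, the rate on isopods alone equals the profitability of polychaete worms: λ·15.2/(1 + λ·14.8) = 5.4/21.1 = 0.2559.
Rearranging, λ(15.2 − 0.2559×14.8) = 0.2559, so λ = 0.2559/11.41 = 0.02243 per s.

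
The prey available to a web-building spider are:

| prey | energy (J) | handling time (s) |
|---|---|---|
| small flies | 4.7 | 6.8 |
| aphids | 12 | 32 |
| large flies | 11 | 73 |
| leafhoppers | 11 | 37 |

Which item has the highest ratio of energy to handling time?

In descending order of E/h:
small flies: 4.7/6.8 = 0.691 J/s
aphids: 12/32 = 0.375 J/s
leafhoppers: 11/37 = 0.297 J/s
large flies: 11/73 = 0.151 J/s

small flies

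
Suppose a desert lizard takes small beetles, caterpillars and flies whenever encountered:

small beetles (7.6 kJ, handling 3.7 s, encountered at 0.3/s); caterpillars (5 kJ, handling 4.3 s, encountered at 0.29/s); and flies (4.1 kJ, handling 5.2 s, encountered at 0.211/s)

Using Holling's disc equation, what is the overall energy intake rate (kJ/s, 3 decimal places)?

1.032 kJ/s

R = Σλ_iE_i / (1 + Σλ_ih_i)
Numerator: 0.3×7.6 + 0.29×5 + 0.211×4.1 = 4.595
Denominator: 1 + 0.3×3.7 + 0.29×4.3 + 0.211×5.2 = 4.454
R = 4.595/4.454 = 1.032 kJ/s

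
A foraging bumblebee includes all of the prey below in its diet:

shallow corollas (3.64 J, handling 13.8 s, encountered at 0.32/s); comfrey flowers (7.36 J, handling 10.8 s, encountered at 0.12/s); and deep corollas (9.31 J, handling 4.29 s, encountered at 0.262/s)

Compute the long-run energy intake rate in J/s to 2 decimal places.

0.57 J/s

R = (0.32×3.64 + 0.12×7.36 + 0.262×9.31) / (1 + 0.32×13.8 + 0.12×10.8 + 0.262×4.29) = 4.487/7.836 = 0.5726 J/s.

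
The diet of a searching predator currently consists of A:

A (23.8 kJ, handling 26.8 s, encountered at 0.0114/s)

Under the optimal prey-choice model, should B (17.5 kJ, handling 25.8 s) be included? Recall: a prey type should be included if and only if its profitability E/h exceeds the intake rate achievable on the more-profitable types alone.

Yes

On A alone, R = ΣλE/(1+Σλh) = 0.2713/1.306 = 0.2078 kJ/s.
Profitability of B: 17.5/25.8 = 0.6783 kJ/s.
0.6783 > 0.2078, so adding B raises the average — include it.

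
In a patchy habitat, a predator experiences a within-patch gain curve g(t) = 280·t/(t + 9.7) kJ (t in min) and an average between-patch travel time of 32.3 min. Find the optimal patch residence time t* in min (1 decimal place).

17.7 min

Maximise g(t)/(T+t): set derivative to zero → g'(t)(T+t) = g(t).
g'(t) = 280·9.7/(t + 9.7)². Setting 280·9.7/(t+9.7)² = 280t/[(t+9.7)(32.3+t)] gives 9.7(32.3+t) = t(t+9.7), so t² = 9.7×32.3 = 313.3.
t* = √313.3 = 17.7 min.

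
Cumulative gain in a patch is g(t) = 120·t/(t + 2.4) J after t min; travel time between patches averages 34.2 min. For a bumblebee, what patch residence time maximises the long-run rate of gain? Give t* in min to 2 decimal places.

By the marginal value theorem, leave when the instantaneous gain rate g'(t) equals the habitat-wide average g(t)/(T + t).
g'(t) = 120·2.4/(t + 2.4)². Setting 120·2.4/(t+2.4)² = 120t/[(t+2.4)(34.2+t)] gives 2.4(34.2+t) = t(t+2.4), so t² = 2.4×34.2 = 82.08.
t* = √82.08 = 9.06 min.

9.06 min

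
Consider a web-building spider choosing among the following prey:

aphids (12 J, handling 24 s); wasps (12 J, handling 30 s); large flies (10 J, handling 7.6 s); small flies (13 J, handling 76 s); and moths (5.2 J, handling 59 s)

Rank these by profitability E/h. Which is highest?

In descending order of E/h:
large flies: 10/7.6 = 1.32 J/s
aphids: 12/24 = 0.5 J/s
wasps: 12/30 = 0.4 J/s
small flies: 13/76 = 0.171 J/s
moths: 5.2/59 = 0.0881 J/s

large flies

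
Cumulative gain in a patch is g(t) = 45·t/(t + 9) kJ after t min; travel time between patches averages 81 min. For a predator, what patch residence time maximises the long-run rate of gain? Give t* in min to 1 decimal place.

27.0 min

By the marginal value theorem, leave when the instantaneous gain rate g'(t) equals the habitat-wide average g(t)/(T + t).
g'(t) = 45·9/(t + 9)². Setting 45·9/(t+9)² = 45t/[(t+9)(81+t)] gives 9(81+t) = t(t+9), so t² = 9×81 = 729.
t* = √729 = 27 min.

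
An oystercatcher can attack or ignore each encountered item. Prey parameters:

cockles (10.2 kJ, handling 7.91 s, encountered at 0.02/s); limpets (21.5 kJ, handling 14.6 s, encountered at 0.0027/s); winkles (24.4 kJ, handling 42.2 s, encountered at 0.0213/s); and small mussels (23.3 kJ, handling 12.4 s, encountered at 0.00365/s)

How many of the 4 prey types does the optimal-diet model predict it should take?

4

Rank by E/h (kJ/s): small mussels 1.88, limpets 1.47, cockles 1.29, winkles 0.578. Include each in turn until the next type's E/h falls below the running intake rate.
Rate on top 1: 0.08136. limpets: 1.47 > 0.08136 → include.
Rate on top 2: 0.1319. cockles: 1.29 > 0.1319 → include.
Rate on top 3: 0.2793. winkles: 0.578 > 0.2793 → include.
Optimal diet: small mussels, limpets, cockles, winkles — 4 of 4 types.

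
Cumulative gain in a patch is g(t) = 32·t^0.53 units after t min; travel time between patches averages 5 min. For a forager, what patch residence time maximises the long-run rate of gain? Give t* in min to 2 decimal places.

5.64 min

Optimal t* satisfies g'(t*) = g(t*)/(T + t*).
g'(t) = 0.53·32·t^-0.47. Setting 0.53·32·t^-0.47 = 32·t^0.53/(5+t) gives 0.53(5+t) = t, so 0.47·t = 0.53×5.
t* = 0.53×5/0.47 = 5.638 min.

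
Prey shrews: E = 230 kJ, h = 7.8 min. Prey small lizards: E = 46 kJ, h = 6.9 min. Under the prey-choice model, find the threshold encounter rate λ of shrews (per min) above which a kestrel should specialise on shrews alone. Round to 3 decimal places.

Drop small lizards once their profitability E₂/h₂ falls below the rate achievable on shrews alone: E₂/h₂ = λE₁/(1 + λh₁).
Solve for λ: λE₁h₂ = E₂(1 + λh₁) → λ(E₁h₂ − E₂h₁) = E₂ → λ = E₂/(E₁h₂ − E₂h₁).
λ = 46/(230×6.9 − 46×7.8) = 46/1228 = 0.03745 per min.

0.037 per min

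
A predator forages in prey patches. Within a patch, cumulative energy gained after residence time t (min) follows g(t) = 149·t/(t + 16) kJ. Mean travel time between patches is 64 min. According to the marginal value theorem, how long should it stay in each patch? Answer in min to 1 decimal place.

Maximise g(t)/(T+t): set derivative to zero → g'(t)(T+t) = g(t).
g'(t) = 149·16/(t + 16)². Setting 149·16/(t+16)² = 149t/[(t+16)(64+t)] gives 16(64+t) = t(t+16), so t² = 16×64 = 1024.
t* = √1024 = 32 min.

32.0 min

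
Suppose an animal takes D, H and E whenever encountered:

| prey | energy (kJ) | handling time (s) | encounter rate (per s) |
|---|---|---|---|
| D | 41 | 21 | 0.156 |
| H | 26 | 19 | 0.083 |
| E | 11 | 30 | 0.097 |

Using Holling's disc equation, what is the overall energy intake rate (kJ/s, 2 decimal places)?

1.10 kJ/s

R = (0.156×41 + 0.083×26 + 0.097×11) / (1 + 0.156×21 + 0.083×19 + 0.097×30) = 9.621/8.763 = 1.098 kJ/s.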